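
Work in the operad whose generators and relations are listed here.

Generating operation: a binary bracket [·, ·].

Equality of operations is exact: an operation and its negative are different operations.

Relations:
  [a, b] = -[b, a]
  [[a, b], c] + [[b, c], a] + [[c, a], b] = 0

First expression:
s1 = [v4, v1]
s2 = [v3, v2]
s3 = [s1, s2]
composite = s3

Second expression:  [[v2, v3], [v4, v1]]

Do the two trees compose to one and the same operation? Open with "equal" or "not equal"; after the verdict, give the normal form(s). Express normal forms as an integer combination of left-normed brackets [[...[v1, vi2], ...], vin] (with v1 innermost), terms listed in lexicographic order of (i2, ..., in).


equal; the common form is [[[v1, v4], v2], v3] - [[[v1, v4], v3], v2]


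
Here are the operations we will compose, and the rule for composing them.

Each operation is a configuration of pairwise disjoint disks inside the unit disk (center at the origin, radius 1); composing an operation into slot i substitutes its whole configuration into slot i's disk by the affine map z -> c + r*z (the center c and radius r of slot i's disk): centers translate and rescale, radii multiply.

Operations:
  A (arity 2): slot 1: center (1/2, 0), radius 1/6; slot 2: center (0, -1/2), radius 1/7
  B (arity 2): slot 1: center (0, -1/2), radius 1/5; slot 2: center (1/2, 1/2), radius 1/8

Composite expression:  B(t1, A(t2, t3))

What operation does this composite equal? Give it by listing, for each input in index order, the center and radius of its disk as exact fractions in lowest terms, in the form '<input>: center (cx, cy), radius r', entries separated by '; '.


Each t-disk chains the slot maps above it in B; radii multiply.
input t1: composing its 1 substitution step yields center (0, -1/2), radius 1/5
input t2: composing its 2 substitution steps yields center (9/16, 1/2), radius 1/48
input t3: composing its 2 substitution steps yields center (1/2, 7/16), radius 1/56

t1: center (0, -1/2), radius 1/5; t2: center (9/16, 1/2), radius 1/48; t3: center (1/2, 7/16), radius 1/56


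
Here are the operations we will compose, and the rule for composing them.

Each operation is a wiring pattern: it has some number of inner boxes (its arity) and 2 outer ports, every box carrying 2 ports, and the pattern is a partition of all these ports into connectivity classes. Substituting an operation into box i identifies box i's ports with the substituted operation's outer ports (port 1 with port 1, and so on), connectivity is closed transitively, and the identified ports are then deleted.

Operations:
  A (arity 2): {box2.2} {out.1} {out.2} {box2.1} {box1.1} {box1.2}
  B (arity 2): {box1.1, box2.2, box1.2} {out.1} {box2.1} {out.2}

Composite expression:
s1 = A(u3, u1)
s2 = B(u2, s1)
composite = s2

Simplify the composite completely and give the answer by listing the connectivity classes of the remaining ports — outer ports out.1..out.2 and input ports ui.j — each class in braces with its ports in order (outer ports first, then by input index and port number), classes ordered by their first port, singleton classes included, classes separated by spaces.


{out.1} {out.2} {u1.1} {u1.2} {u2.1, u2.2} {u3.1} {u3.2}

Two ports join when wires chain via B-identified ports.
A over (u3, u1) gives {out.1} {out.2} {u1.1} {u1.2} {u3.1} {u3.2}, out.j being that stage's outer ports
B over (u2, u3, u1) gives {out.1} {out.2} {u1.1} {u1.2} {u2.1, u2.2} {u3.1} {u3.2}, out.j being that stage's outer ports


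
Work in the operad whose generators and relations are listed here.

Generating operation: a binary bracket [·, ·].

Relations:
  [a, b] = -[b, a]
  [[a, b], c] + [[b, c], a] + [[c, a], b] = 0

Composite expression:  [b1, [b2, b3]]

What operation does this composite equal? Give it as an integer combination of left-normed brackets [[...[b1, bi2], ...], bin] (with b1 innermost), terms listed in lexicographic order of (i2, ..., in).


[[b1, b2], b3] - [[b1, b3], b2]


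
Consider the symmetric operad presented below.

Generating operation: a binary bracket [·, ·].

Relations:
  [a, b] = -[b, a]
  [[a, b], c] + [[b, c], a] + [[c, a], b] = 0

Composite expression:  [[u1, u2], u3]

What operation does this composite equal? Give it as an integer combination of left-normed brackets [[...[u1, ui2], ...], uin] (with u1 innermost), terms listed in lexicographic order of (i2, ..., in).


Skip Jacobi rewriting: expand, keep u1-initial words, read off terms.
Composite bracket: [[u1, u2], u3]
The bracket unfolds into 4 signed words via [a, b] = ab - ba (2^2 = 4).
Words beginning with u1 determine it all:
  from u1u2u3, sign +1: term +[[u1, u2], u3]

[[u1, u2], u3]


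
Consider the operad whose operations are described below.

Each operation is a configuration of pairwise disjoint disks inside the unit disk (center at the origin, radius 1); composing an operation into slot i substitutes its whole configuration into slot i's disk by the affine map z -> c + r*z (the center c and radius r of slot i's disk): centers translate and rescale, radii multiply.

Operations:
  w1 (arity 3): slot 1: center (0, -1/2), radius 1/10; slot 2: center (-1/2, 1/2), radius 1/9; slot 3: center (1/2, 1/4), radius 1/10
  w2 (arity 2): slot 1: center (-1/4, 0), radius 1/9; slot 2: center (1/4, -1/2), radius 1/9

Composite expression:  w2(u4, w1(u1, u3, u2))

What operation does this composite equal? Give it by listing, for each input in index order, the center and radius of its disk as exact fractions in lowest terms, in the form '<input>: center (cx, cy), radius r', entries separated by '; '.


u1: center (1/4, -5/9), radius 1/90; u2: center (11/36, -17/36), radius 1/90; u3: center (7/36, -4/9), radius 1/81; u4: center (-1/4, 0), radius 1/9

Nesting under w2 composes maps z -> c + r*z down each u-path.
input u4: applying the 1 nested substitution gives center (-1/4, 0), radius 1/9
input u1: applying the 2 nested substitutions gives center (1/4, -5/9), radius 1/90
input u3: applying the 2 nested substitutions gives center (7/36, -4/9), radius 1/81
input u2: applying the 2 nested substitutions gives center (11/36, -17/36), radius 1/90


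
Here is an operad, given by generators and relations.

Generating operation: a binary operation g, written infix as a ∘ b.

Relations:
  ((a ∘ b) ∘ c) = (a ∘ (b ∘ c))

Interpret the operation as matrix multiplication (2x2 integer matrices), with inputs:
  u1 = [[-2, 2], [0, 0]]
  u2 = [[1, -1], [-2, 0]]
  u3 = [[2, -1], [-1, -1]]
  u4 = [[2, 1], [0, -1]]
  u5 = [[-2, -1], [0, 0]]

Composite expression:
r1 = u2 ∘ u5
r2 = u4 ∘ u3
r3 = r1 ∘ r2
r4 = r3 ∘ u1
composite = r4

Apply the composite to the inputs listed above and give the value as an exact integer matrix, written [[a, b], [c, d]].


(u2 ∘ u5) = [[-2, -1], [4, 2]]
(u4 ∘ u3) = [[3, -3], [1, 1]]
((u2 ∘ u5) ∘ (u4 ∘ u3)) = [[-7, 5], [14, -10]]
(((u2 ∘ u5) ∘ (u4 ∘ u3)) ∘ u1) = [[14, -14], [-28, 28]]

[[14, -14], [-28, 28]]


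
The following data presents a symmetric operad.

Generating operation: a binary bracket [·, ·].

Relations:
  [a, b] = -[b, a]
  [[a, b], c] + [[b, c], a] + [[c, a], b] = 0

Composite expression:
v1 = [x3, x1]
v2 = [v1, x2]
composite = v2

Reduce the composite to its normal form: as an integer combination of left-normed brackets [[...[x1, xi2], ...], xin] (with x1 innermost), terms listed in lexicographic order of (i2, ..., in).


-[[x1, x3], x2]

A multilinear Lie element is pinned by x1-initial words (x1 innermost).
Composite bracket: [[x3, x1], x2]
Applying ab - ba throughout gives 4 signed words (2^2 = 4).
Collect the words opening with x1:
  word x1x3x2 has sign -1, contributing -[[x1, x3], x2]


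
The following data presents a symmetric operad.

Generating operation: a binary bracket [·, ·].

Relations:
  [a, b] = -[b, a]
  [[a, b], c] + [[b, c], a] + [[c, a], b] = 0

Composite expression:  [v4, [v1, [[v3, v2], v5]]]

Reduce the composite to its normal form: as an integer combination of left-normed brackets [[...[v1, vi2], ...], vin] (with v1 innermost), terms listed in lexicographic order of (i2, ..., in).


[[[[v1, v2], v3], v5], v4] - [[[[v1, v3], v2], v5], v4] - [[[[v1, v5], v2], v3], v4] + [[[[v1, v5], v3], v2], v4]

In the tensor algebra, words opening v1 carry the v1-anchored form.
Composite bracket: [v4, [v1, [[v3, v2], v5]]]
Under [a, b] = ab - ba we get 16 signed associative words (2^4 = 16).
Keep just the words that open with v1:
  sign of v1v2v3v5v4 is +1, so it contributes +[[[[v1, v2], v3], v5], v4]
  sign of v1v3v2v5v4 is -1, so it contributes -[[[[v1, v3], v2], v5], v4]
  sign of v1v5v2v3v4 is -1, so it contributes -[[[[v1, v5], v2], v3], v4]
  sign of v1v5v3v2v4 is +1, so it contributes +[[[[v1, v5], v3], v2], v4]


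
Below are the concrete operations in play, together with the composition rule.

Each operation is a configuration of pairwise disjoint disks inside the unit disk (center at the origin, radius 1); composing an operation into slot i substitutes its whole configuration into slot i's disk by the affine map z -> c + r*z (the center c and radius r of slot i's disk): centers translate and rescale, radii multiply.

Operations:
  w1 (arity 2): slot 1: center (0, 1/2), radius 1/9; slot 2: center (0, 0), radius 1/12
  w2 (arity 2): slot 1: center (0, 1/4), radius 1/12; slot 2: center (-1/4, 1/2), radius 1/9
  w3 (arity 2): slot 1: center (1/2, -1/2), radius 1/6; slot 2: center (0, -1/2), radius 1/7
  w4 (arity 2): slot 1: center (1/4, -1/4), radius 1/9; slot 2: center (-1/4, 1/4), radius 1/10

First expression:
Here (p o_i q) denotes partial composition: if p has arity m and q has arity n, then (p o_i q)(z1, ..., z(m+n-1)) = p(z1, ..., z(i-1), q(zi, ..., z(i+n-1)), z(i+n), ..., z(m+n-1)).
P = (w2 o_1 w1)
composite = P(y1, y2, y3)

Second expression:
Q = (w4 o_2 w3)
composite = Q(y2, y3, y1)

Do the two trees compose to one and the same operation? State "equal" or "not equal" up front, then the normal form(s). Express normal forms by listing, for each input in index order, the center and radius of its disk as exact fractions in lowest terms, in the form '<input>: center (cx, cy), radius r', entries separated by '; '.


not equal — first y1: center (0, 7/24), radius 1/108; y2: center (0, 1/4), radius 1/144; y3: center (-1/4, 1/2), radius 1/9, second y1: center (-1/4, 1/5), radius 1/70; y2: center (1/4, -1/4), radius 1/9; y3: center (-1/5, 1/5), radius 1/60

The first expression, normalized: y1: center (0, 7/24), radius 1/108; y2: center (0, 1/4), radius 1/144; y3: center (-1/4, 1/2), radius 1/9
The second expression, normalized: y1: center (-1/4, 1/5), radius 1/70; y2: center (1/4, -1/4), radius 1/9; y3: center (-1/5, 1/5), radius 1/60
The normal forms differ: not equal.


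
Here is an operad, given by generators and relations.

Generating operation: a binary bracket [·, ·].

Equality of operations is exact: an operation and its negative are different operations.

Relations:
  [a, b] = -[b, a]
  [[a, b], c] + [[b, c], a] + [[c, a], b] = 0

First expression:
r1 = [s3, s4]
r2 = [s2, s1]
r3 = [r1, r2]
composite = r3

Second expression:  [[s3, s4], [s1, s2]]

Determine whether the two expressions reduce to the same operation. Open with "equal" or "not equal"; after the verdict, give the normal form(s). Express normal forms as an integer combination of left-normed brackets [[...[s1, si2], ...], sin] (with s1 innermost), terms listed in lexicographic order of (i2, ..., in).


not equal — first [[[s1, s2], s3], s4] - [[[s1, s2], s4], s3], second -[[[s1, s2], s3], s4] + [[[s1, s2], s4], s3]

Reducing the first expression gives [[[s1, s2], s3], s4] - [[[s1, s2], s4], s3]
Reducing the second expression gives -[[[s1, s2], s3], s4] + [[[s1, s2], s4], s3]
They disagree, so not equal.


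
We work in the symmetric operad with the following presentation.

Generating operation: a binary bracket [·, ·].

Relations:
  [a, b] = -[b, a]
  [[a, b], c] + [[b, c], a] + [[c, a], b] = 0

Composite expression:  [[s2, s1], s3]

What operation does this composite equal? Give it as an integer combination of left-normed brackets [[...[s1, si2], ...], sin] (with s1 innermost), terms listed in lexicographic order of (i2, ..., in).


Antisymmetry and Jacobi reduce to s1-anchored left-normed brackets.
Composite bracket: [[s2, s1], s3]
The bracket unfolds into 4 signed words via [a, b] = ab - ba (2^2 = 4).
Coefficients come from the s1-initial words:
  word s1s2s3 has sign -1, contributing -[[s1, s2], s3]

-[[s1, s2], s3]


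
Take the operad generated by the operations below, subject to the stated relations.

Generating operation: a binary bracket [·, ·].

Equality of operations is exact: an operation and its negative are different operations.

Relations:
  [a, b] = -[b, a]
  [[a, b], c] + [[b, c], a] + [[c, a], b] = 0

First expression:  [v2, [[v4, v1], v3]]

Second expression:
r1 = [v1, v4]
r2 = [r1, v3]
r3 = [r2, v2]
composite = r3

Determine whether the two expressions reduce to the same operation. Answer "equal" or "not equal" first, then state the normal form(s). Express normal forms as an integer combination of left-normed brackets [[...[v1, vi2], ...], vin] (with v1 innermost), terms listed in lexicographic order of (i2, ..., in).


equal; both compose to [[[v1, v4], v3], v2]

In normal form, the first expression is [[[v1, v4], v3], v2]
In normal form, the second expression is [[[v1, v4], v3], v2]
Identical normal forms: equal.


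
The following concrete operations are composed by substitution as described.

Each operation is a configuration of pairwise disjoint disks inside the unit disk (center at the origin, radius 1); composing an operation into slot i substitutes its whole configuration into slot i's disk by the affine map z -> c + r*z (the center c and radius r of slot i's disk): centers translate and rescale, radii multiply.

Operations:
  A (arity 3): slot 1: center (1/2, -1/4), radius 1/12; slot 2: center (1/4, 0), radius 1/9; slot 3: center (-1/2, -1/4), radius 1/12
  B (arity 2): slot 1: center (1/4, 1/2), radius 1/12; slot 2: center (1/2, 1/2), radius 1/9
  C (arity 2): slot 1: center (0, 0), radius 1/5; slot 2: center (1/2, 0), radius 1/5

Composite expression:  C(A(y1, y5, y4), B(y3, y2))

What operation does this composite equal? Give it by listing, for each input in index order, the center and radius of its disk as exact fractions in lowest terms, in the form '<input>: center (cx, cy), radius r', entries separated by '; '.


y1: center (1/10, -1/20), radius 1/60; y2: center (3/5, 1/10), radius 1/45; y3: center (11/20, 1/10), radius 1/60; y4: center (-1/10, -1/20), radius 1/60; y5: center (1/20, 0), radius 1/45

Follow each y-input down from C: c' goes to c + r*c', radius to r*r'.
input y1: composing its 2 substitution steps yields center (1/10, -1/20), radius 1/60
input y5: composing its 2 substitution steps yields center (1/20, 0), radius 1/45
input y4: composing its 2 substitution steps yields center (-1/10, -1/20), radius 1/60
input y3: composing its 2 substitution steps yields center (11/20, 1/10), radius 1/60
input y2: composing its 2 substitution steps yields center (3/5, 1/10), radius 1/45


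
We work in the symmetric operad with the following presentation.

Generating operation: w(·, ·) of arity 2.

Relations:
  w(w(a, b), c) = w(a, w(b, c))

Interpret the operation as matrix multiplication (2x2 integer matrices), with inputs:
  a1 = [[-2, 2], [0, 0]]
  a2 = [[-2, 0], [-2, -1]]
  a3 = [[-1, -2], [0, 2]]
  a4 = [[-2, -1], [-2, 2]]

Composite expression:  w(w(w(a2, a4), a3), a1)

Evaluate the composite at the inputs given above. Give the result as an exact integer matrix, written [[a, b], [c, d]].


[[8, -8], [12, -12]]

w(a2, a4) = [[4, 2], [6, 0]]
w(w(a2, a4), a3) = [[-4, -4], [-6, -12]]
w(w(w(a2, a4), a3), a1) = [[8, -8], [12, -12]]


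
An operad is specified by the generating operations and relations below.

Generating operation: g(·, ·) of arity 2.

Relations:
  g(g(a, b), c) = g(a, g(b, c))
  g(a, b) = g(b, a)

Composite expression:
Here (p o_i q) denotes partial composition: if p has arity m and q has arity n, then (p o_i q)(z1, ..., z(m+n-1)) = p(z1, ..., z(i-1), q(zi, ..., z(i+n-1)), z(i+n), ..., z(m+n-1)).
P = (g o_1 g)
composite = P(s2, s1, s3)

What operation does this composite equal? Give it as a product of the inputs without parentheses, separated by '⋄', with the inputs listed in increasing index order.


Any arrangement under g is one operation, so sort the s-inputs.
g(s2, s1) collapses to s2 ⋄ s1
g(g(s2, s1), s3) collapses to s2 ⋄ s1 ⋄ s3
putting the inputs in ascending order: s1 ⋄ s2 ⋄ s3

s1 ⋄ s2 ⋄ s3


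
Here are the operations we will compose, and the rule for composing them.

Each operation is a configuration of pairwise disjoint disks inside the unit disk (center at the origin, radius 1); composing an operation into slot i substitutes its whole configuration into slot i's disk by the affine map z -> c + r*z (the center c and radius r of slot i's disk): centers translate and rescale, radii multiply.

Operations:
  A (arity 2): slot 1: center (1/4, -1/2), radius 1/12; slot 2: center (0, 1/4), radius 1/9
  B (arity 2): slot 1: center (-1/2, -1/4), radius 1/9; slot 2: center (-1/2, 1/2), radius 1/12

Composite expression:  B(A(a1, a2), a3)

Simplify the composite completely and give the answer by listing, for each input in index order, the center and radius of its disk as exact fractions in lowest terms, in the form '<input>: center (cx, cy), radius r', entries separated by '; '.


a1: center (-17/36, -11/36), radius 1/108; a2: center (-1/2, -2/9), radius 1/81; a3: center (-1/2, 1/2), radius 1/12

Below B, radii multiply path by path; the a-disk centers shift.
input a1: composing its 2 substitution steps yields center (-17/36, -11/36), radius 1/108
input a2: composing its 2 substitution steps yields center (-1/2, -2/9), radius 1/81
input a3: composing its 1 substitution step yields center (-1/2, 1/2), radius 1/12


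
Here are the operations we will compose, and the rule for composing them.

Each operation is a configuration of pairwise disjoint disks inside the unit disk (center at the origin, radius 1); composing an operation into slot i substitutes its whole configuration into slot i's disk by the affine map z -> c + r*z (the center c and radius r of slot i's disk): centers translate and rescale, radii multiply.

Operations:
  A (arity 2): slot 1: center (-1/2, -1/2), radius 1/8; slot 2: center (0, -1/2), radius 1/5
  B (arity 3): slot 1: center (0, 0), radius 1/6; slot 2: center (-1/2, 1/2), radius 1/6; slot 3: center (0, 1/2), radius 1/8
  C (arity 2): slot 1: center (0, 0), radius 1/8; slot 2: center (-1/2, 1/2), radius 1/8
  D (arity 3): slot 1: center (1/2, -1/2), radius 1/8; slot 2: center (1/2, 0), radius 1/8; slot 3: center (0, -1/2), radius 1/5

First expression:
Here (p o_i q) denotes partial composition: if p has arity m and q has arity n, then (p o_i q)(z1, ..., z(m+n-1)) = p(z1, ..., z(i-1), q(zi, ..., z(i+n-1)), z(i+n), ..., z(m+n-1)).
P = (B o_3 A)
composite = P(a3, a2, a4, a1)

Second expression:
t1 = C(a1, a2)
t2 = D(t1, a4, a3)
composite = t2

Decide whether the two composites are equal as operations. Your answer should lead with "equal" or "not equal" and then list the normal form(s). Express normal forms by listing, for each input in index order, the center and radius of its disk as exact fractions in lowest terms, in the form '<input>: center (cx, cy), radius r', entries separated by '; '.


In normal form, the first expression is a1: center (0, 7/16), radius 1/40; a2: center (-1/2, 1/2), radius 1/6; a3: center (0, 0), radius 1/6; a4: center (-1/16, 7/16), radius 1/64
In normal form, the second expression is a1: center (1/2, -1/2), radius 1/64; a2: center (7/16, -7/16), radius 1/64; a3: center (0, -1/2), radius 1/5; a4: center (1/2, 0), radius 1/8
The normal forms differ: not equal.

not equal — first a1: center (0, 7/16), radius 1/40; a2: center (-1/2, 1/2), radius 1/6; a3: center (0, 0), radius 1/6; a4: center (-1/16, 7/16), radius 1/64, second a1: center (1/2, -1/2), radius 1/64; a2: center (7/16, -7/16), radius 1/64; a3: center (0, -1/2), radius 1/5; a4: center (1/2, 0), radius 1/8


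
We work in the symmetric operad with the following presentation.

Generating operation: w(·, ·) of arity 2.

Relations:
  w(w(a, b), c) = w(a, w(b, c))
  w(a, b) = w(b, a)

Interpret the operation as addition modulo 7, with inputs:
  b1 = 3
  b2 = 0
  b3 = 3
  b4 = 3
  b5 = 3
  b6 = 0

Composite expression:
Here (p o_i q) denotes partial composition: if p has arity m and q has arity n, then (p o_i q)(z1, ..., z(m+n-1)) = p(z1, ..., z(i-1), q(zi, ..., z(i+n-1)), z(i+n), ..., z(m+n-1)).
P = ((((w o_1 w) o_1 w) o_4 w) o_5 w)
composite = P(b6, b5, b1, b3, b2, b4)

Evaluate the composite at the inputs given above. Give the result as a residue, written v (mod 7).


w(b6, b5) = 3
w(w(b6, b5), b1) = 6
w(b2, b4) = 3
w(b3, w(b2, b4)) = 6
w(w(w(b6, b5), b1), w(b3, w(b2, b4))) = 5

5 (mod 7)


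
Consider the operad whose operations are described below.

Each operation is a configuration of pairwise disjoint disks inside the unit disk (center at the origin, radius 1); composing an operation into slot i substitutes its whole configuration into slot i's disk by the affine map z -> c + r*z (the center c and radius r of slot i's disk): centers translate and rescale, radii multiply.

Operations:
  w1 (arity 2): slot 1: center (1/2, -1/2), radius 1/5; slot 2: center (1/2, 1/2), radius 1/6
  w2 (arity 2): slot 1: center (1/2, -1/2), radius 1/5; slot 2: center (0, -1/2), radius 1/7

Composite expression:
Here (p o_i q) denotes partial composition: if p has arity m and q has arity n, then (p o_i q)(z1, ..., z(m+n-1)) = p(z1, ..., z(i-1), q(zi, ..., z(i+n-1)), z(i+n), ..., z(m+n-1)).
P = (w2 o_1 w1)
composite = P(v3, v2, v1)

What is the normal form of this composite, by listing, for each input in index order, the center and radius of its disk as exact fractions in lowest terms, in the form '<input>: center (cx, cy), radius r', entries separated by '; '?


Each v-disk chains the slot maps above it in w2; radii multiply.
v3: after 2 affine steps, its disk has center (3/5, -3/5), radius 1/25
v2: after 2 affine steps, its disk has center (3/5, -2/5), radius 1/30
v1: after 1 affine step, its disk has center (0, -1/2), radius 1/7

v1: center (0, -1/2), radius 1/7; v2: center (3/5, -2/5), radius 1/30; v3: center (3/5, -3/5), radius 1/25


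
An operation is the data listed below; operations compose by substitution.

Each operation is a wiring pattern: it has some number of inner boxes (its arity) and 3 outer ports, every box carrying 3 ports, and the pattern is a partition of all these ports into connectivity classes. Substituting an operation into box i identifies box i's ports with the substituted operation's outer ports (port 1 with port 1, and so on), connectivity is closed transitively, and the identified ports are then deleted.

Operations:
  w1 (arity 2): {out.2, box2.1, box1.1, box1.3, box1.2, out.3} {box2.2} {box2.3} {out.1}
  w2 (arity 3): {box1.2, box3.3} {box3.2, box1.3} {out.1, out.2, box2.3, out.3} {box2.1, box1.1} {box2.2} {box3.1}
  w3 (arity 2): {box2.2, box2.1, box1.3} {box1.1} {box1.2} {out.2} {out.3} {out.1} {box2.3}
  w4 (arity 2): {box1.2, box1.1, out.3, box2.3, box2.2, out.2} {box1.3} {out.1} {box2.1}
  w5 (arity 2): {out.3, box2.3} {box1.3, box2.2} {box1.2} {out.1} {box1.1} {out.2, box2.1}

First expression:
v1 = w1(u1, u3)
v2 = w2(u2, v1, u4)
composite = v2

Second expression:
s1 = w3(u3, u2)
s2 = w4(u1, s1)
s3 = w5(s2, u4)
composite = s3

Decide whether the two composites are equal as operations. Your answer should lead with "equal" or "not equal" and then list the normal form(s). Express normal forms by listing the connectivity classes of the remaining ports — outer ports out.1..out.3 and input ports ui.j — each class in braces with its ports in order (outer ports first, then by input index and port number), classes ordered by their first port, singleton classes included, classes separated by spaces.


not equal; first: {out.1, out.2, out.3, u1.1, u1.2, u1.3, u3.1} {u2.1} {u2.2, u4.3} {u2.3, u4.2} {u3.2} {u3.3} {u4.1}; second: {out.1} {out.2, u4.1} {out.3, u4.3} {u1.1, u1.2, u4.2} {u1.3} {u2.1, u2.2, u3.3} {u2.3} {u3.1} {u3.2}

The first expression, normalized: {out.1, out.2, out.3, u1.1, u1.2, u1.3, u3.1} {u2.1} {u2.2, u4.3} {u2.3, u4.2} {u3.2} {u3.3} {u4.1}
The second expression, normalized: {out.1} {out.2, u4.1} {out.3, u4.3} {u1.1, u1.2, u4.2} {u1.3} {u2.1, u2.2, u3.3} {u2.3} {u3.1} {u3.2}
No match — not equal.


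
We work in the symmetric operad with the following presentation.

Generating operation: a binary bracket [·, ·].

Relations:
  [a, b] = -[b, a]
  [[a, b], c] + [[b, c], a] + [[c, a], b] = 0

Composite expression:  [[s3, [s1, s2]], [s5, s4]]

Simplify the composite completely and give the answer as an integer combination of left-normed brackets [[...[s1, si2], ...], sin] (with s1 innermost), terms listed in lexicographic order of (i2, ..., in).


[[[[s1, s2], s3], s4], s5] - [[[[s1, s2], s3], s5], s4]

Skip Jacobi rewriting: expand, keep s1-initial words, read off terms.
Composite bracket: [[s3, [s1, s2]], [s5, s4]]
Applying ab - ba throughout gives 16 signed words (2^4 = 16).
Words beginning with s1 determine it all:
  sign of s1s2s3s4s5 is +1, so it contributes +[[[[s1, s2], s3], s4], s5]
  sign of s1s2s3s5s4 is -1, so it contributes -[[[[s1, s2], s3], s5], s4]


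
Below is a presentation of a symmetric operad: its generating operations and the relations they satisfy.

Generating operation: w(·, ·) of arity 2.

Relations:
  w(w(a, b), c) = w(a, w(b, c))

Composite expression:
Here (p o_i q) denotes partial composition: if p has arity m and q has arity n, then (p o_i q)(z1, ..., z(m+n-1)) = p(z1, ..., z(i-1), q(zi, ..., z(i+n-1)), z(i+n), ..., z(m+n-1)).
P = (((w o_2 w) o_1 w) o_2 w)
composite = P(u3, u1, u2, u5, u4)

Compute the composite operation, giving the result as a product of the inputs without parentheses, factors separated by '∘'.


u3 ∘ u1 ∘ u2 ∘ u5 ∘ u4

Under associativity of w, the answer is the u's in reading order.
w(u1, u2) unparenthesizes to u1 ∘ u2
w(u3, w(u1, u2)) unparenthesizes to u3 ∘ u1 ∘ u2
w(u5, u4) unparenthesizes to u5 ∘ u4
w(w(u3, w(u1, u2)), w(u5, u4)) unparenthesizes to u3 ∘ u1 ∘ u2 ∘ u5 ∘ u4


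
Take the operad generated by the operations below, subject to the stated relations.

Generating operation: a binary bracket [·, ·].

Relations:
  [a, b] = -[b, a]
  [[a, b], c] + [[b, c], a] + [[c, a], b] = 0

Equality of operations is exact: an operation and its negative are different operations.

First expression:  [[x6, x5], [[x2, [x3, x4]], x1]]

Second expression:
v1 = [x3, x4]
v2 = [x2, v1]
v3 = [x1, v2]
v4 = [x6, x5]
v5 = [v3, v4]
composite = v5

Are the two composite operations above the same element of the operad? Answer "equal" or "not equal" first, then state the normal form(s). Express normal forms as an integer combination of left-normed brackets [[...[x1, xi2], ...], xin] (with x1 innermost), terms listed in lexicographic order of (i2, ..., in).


equal: each reduces to -[[[[[x1, x2], x3], x4], x5], x6] + [[[[[x1, x2], x3], x4], x6], x5] + [[[[[x1, x2], x4], x3], x5], x6] - [[[[[x1, x2], x4], x3], x6], x5] + [[[[[x1, x3], x4], x2], x5], x6] - [[[[[x1, x3], x4], x2], x6], x5] - [[[[[x1, x4], x3], x2], x5], x6] + [[[[[x1, x4], x3], x2], x6], x5]


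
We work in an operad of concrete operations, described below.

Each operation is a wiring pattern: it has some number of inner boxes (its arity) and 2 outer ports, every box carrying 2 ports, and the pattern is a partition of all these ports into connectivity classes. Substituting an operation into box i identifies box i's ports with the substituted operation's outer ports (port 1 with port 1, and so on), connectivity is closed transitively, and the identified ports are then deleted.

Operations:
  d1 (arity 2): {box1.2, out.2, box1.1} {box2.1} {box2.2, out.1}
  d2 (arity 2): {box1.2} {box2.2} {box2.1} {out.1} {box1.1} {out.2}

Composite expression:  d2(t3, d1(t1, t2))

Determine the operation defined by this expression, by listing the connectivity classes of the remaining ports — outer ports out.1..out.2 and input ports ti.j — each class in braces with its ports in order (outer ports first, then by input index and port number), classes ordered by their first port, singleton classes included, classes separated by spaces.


Reachability decides: close wires over d2-identified ports.
through d1, on inputs (t1, t2): {out.1, t2.2} {out.2, t1.1, t1.2} {t2.1} (out.j = stage outer ports)
through d2, on inputs (t3, t1, t2): {out.1} {out.2} {t1.1, t1.2} {t2.1} {t2.2} {t3.1} {t3.2} (out.j = stage outer ports)

{out.1} {out.2} {t1.1, t1.2} {t2.1} {t2.2} {t3.1} {t3.2}


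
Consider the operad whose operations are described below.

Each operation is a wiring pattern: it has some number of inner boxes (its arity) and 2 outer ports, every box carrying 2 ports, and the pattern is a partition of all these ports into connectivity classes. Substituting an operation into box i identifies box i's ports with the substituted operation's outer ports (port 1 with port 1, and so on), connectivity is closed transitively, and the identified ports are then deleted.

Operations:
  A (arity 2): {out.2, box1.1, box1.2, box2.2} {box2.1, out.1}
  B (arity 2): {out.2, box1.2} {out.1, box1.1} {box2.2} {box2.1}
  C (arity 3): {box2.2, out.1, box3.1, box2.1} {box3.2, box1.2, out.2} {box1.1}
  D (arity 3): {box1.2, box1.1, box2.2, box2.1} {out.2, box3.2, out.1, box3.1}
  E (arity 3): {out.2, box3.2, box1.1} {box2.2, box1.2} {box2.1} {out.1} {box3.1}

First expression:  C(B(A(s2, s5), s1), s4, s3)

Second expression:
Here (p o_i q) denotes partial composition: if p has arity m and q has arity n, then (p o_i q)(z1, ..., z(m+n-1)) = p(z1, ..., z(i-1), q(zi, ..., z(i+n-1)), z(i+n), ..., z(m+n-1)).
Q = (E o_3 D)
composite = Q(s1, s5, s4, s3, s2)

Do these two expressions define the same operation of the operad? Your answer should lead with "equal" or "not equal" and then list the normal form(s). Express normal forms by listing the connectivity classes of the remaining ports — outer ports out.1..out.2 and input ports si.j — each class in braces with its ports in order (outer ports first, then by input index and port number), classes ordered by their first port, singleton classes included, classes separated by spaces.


In normal form, the first expression is {out.1, s3.1, s4.1, s4.2} {out.2, s2.1, s2.2, s3.2, s5.2} {s1.1} {s1.2} {s5.1}
In normal form, the second expression is {out.1} {out.2, s1.1, s2.1, s2.2} {s1.2, s5.2} {s3.1, s3.2, s4.1, s4.2} {s5.1}
No match — not equal.

not equal; first: {out.1, s3.1, s4.1, s4.2} {out.2, s2.1, s2.2, s3.2, s5.2} {s1.1} {s1.2} {s5.1}; second: {out.1} {out.2, s1.1, s2.1, s2.2} {s1.2, s5.2} {s3.1, s3.2, s4.1, s4.2} {s5.1}


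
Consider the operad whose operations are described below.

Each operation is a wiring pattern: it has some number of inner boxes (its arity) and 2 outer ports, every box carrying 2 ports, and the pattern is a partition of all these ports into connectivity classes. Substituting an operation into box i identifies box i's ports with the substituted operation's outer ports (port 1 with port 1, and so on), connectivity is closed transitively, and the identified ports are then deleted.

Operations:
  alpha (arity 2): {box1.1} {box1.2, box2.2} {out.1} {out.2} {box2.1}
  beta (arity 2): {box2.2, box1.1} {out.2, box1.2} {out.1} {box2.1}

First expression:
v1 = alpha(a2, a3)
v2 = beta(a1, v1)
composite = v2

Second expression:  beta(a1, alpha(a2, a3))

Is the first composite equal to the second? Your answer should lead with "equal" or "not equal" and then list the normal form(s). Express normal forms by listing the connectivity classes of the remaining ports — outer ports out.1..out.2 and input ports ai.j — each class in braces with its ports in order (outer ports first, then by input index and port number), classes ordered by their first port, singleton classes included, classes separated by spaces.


Reducing the first expression gives {out.1} {out.2, a1.2} {a1.1} {a2.1} {a2.2, a3.2} {a3.1}
Reducing the second expression gives {out.1} {out.2, a1.2} {a1.1} {a2.1} {a2.2, a3.2} {a3.1}
The normal forms match — equal.

equal; both compose to {out.1} {out.2, a1.2} {a1.1} {a2.1} {a2.2, a3.2} {a3.1}


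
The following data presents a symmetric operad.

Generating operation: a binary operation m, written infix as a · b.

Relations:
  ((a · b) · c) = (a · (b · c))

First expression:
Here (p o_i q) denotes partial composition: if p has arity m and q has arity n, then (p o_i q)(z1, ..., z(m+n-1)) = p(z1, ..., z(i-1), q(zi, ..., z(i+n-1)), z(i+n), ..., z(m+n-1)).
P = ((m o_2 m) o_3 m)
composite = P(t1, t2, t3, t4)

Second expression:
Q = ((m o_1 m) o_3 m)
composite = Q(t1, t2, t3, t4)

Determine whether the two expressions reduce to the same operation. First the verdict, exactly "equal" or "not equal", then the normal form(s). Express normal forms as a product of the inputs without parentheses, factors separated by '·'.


The first expression, normalized: t1 · t2 · t3 · t4
The second expression, normalized: t1 · t2 · t3 · t4
Same normal form: equal.

equal; both compose to t1 · t2 · t3 · t4


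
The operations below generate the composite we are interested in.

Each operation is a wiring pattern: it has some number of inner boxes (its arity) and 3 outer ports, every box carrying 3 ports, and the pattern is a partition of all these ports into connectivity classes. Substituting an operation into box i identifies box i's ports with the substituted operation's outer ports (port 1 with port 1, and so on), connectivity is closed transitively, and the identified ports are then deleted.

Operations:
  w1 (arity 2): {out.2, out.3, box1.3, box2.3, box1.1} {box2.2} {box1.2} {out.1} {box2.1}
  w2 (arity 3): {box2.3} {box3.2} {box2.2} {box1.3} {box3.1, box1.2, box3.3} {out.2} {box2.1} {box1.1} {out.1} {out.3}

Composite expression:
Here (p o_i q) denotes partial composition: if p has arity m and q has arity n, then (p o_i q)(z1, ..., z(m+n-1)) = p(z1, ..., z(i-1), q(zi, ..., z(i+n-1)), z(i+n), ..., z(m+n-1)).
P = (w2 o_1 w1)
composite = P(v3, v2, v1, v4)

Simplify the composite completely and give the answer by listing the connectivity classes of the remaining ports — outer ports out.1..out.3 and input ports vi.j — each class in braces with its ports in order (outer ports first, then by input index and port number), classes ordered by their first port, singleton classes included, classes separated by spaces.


{out.1} {out.2} {out.3} {v1.1} {v1.2} {v1.3} {v2.1} {v2.2} {v2.3, v3.1, v3.3, v4.1, v4.3} {v3.2} {v4.2}

After gluing at w2, chains via deleted ports link the v-ports.
composing w1 on (v3, v2), with out.j its own outer ports: {out.1} {out.2, out.3, v2.3, v3.1, v3.3} {v2.1} {v2.2} {v3.2}
composing w2 on (v3, v2, v1, v4), with out.j its own outer ports: {out.1} {out.2} {out.3} {v1.1} {v1.2} {v1.3} {v2.1} {v2.2} {v2.3, v3.1, v3.3, v4.1, v4.3} {v3.2} {v4.2}


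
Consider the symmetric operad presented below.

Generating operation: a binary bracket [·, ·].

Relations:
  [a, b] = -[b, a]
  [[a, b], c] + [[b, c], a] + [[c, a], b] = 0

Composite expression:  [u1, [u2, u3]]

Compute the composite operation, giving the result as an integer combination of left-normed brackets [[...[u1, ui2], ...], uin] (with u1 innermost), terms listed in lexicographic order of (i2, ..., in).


[[u1, u2], u3] - [[u1, u3], u2]

In the tensor algebra, words opening u1 carry the u1-anchored form.
Composite bracket: [u1, [u2, u3]]
Full expansion: 4 signed words from ab - ba (2^2 = 4).
Words beginning with u1 determine it all:
  u1u2u3 (sign +1) contributes +[[u1, u2], u3]
  u1u3u2 (sign -1) contributes -[[u1, u3], u2]


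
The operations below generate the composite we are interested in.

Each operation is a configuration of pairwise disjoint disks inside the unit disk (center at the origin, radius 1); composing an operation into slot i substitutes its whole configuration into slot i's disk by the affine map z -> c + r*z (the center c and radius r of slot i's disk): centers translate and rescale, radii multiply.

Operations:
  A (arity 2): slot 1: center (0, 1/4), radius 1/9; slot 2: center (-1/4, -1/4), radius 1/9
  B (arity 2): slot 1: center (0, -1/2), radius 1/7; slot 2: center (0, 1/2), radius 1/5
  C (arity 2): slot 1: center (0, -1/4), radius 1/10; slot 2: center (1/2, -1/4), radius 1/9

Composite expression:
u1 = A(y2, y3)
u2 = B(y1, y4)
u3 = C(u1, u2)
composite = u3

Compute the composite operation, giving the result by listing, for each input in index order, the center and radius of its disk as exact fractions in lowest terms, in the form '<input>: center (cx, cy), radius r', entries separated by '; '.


y1: center (1/2, -11/36), radius 1/63; y2: center (0, -9/40), radius 1/90; y3: center (-1/40, -11/40), radius 1/90; y4: center (1/2, -7/36), radius 1/45

Each y-disk chains the slot maps above it in C; radii multiply.
input y2: composing its 2 substitution steps yields center (0, -9/40), radius 1/90
input y3: composing its 2 substitution steps yields center (-1/40, -11/40), radius 1/90
input y1: composing its 2 substitution steps yields center (1/2, -11/36), radius 1/63
input y4: composing its 2 substitution steps yields center (1/2, -7/36), radius 1/45


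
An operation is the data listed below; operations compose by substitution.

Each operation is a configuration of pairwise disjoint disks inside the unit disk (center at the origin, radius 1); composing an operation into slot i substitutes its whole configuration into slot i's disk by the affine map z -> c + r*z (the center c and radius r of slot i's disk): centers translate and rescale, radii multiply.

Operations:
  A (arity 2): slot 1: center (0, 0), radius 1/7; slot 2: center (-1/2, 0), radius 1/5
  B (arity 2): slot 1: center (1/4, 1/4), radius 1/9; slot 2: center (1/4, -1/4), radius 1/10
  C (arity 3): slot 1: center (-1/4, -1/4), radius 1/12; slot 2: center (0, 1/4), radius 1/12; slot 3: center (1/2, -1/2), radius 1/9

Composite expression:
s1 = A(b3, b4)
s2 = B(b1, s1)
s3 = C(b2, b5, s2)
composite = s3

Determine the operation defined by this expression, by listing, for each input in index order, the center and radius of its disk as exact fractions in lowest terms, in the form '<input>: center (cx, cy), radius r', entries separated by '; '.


b1: center (19/36, -17/36), radius 1/81; b2: center (-1/4, -1/4), radius 1/12; b3: center (19/36, -19/36), radius 1/630; b4: center (47/90, -19/36), radius 1/450; b5: center (0, 1/4), radius 1/12

Affine substitution under C: radii multiply and b-centers shift.
tracing b2 down its 1-map path: center (-1/4, -1/4), radius 1/12
tracing b5 down its 1-map path: center (0, 1/4), radius 1/12
tracing b1 down its 2-map path: center (19/36, -17/36), radius 1/81
tracing b3 down its 3-map path: center (19/36, -19/36), radius 1/630
tracing b4 down its 3-map path: center (47/90, -19/36), radius 1/450


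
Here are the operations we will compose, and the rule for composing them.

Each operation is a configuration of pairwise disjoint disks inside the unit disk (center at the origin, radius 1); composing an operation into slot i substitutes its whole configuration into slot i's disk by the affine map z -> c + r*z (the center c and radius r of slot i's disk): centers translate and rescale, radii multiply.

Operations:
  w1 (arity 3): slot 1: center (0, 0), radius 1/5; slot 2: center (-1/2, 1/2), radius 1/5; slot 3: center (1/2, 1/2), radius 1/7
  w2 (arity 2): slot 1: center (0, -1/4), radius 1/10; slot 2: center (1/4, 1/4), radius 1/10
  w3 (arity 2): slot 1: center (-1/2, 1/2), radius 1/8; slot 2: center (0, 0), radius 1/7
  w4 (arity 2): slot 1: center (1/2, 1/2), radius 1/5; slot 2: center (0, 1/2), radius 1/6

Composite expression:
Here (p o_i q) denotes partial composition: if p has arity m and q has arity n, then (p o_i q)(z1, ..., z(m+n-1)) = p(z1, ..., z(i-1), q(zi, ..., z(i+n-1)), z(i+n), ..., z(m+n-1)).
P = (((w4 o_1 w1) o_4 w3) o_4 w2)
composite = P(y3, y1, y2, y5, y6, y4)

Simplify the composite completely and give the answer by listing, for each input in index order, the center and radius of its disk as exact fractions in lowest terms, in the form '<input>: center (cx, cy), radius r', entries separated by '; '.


Affine substitution under w4: radii multiply and y-centers shift.
y3 passes through 2 substitutions, ending at center (1/2, 1/2), radius 1/25
y1 passes through 2 substitutions, ending at center (2/5, 3/5), radius 1/25
y2 passes through 2 substitutions, ending at center (3/5, 3/5), radius 1/35
y5 passes through 3 substitutions, ending at center (-1/12, 37/64), radius 1/480
y6 passes through 3 substitutions, ending at center (-5/64, 113/192), radius 1/480
y4 passes through 2 substitutions, ending at center (0, 1/2), radius 1/42

y1: center (2/5, 3/5), radius 1/25; y2: center (3/5, 3/5), radius 1/35; y3: center (1/2, 1/2), radius 1/25; y4: center (0, 1/2), radius 1/42; y5: center (-1/12, 37/64), radius 1/480; y6: center (-5/64, 113/192), radius 1/480
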